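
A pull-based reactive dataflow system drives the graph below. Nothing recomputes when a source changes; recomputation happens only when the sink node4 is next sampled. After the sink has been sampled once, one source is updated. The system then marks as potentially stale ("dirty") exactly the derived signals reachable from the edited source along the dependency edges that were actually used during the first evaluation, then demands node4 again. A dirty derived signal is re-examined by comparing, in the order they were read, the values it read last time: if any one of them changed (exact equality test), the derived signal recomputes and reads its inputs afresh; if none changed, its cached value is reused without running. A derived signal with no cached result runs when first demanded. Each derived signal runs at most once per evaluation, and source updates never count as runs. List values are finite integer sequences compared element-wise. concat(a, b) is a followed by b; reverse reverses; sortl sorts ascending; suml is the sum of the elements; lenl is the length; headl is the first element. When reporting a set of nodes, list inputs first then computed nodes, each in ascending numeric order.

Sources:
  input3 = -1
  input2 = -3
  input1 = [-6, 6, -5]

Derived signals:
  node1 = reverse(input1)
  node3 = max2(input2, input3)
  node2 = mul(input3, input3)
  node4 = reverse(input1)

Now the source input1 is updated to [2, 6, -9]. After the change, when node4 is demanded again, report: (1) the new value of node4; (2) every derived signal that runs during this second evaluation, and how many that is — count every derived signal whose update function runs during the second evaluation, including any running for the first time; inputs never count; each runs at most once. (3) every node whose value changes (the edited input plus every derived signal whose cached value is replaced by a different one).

New value of node4: [-9, 6, 2].
Derived signals that run: node4 — 1 in total.
Values that change: input1, node4.

First evaluation (everything demanded from the output):
  node4 = reverse([-6, 6, -5]) = [-5, 6, -6]

Propagation after the edit:
  node4: runs — input1 [-6, 6, -5]->[2, 6, -9]; result [-9, 6, 2].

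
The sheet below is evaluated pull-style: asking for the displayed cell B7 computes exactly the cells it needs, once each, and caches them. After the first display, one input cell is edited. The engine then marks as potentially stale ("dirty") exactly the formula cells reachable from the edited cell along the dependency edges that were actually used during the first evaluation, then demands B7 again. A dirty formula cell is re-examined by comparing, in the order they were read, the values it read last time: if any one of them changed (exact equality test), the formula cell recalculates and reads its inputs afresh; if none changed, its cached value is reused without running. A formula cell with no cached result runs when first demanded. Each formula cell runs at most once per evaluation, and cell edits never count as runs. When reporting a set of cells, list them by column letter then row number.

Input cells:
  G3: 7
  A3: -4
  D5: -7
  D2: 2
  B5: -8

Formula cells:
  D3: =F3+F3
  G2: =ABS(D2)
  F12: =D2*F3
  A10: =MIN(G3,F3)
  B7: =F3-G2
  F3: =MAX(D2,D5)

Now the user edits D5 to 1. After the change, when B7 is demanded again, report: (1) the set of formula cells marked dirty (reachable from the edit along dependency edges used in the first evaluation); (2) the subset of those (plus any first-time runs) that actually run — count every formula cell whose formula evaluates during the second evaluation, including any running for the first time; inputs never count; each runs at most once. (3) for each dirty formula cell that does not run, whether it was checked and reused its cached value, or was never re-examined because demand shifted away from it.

First demand of the output computes:
  F3 = MAX(2, -7) = 2
  G2 = ABS(2) = 2
  B7 = 2 - 2 = 0

After the edit, cleaning proceeds:
  F3: a read changed (D5 -7->1) — executes, giving 2 — identical to its old value.
  B7: dirty, but its reads are unchanged (F3 unchanged, G2 unchanged); cached 0 stands.

Note the absorption at F3: it re-runs yet its value is the same, leaving the output's value untouched.

The edit dirties: B7, F3.
1 formula cells run: F3.
Cache hits after checking: B7.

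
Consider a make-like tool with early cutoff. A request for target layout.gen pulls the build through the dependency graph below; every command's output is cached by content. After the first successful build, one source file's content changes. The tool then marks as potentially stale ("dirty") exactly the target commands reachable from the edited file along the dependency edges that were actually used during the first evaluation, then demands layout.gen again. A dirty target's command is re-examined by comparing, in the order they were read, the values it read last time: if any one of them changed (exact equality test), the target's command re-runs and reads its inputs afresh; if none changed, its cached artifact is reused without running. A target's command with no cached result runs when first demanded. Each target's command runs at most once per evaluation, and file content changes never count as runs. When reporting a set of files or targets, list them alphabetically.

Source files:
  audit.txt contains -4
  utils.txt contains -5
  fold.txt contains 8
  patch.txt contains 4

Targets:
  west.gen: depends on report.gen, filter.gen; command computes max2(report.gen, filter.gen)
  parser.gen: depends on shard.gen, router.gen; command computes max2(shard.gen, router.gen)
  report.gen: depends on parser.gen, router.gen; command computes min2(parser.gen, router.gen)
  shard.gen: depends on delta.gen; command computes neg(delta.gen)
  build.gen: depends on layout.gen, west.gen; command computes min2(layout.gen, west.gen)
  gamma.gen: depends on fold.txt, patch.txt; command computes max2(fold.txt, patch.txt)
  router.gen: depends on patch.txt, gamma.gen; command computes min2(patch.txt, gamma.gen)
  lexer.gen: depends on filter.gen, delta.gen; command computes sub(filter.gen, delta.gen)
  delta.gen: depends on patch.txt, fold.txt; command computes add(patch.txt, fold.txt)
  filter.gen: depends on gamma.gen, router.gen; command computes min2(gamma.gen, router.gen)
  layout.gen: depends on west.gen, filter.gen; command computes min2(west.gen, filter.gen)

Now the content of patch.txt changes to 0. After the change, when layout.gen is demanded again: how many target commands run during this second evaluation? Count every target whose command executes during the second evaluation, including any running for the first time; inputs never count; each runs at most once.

First demand of the output computes:
  delta.gen = add(4, 8) = 12
  gamma.gen = max2(8, 4) = 8
  router.gen = min2(4, 8) = 4
  filter.gen = min2(8, 4) = 4
  shard.gen = neg(12) = -12
  parser.gen = max2(-12, 4) = 4
  report.gen = min2(4, 4) = 4
  west.gen = max2(4, 4) = 4
  layout.gen = min2(4, 4) = 4

After the edit, cleaning proceeds:
  delta.gen: a read changed (patch.txt 4->0) — executes, giving 8.
  gamma.gen: a read changed (patch.txt 4->0) — executes, giving 8 — identical to its old value.
  router.gen: a read changed (patch.txt 4->0) — executes, giving 0.
  filter.gen: a read changed (router.gen 4->0) — executes, giving 0.
  shard.gen: a read changed (delta.gen 12->8) — executes, giving -8.
  parser.gen: a read changed (shard.gen -12->-8; router.gen 4->0) — executes, giving 0.
  report.gen: a read changed (parser.gen 4->0; router.gen 4->0) — executes, giving 0.
  west.gen: a read changed (report.gen 4->0; filter.gen 4->0) — executes, giving 0.
  layout.gen: a read changed (west.gen 4->0; filter.gen 4->0) — executes, giving 0.

9 target commands run: delta.gen, filter.gen, gamma.gen, layout.gen, parser.gen, report.gen, router.gen, shard.gen, west.gen.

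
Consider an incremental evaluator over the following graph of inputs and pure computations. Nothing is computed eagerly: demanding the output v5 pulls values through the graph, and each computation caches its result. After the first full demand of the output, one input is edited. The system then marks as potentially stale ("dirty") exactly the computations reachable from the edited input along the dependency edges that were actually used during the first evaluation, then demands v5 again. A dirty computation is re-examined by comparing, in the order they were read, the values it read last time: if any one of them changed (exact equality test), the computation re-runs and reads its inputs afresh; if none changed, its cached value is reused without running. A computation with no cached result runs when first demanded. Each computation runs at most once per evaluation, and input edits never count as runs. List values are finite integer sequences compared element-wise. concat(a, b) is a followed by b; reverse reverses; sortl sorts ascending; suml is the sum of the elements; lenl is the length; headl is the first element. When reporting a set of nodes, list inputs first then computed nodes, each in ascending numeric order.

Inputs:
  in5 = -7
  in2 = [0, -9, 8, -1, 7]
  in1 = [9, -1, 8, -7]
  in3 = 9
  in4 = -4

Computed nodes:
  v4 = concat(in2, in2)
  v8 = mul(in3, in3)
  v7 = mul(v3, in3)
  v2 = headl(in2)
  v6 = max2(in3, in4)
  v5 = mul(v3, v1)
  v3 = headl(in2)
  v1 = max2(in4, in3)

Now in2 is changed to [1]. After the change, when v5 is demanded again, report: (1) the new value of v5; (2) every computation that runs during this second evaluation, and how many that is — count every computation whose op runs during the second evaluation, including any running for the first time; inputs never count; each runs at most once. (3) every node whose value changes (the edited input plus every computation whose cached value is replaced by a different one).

v5 now evaluates to 9.
Run set: v3, v5 (2 run).
Changed values: in2, v3, v5.

Initial pass — values computed on the first demand:
  v1 = max2(-4, 9) = 9
  v3 = headl([0, -9, 8, -1, 7]) = 0
  v5 = mul(0, 9) = 0

Second demand — change propagation:
  v3: re-runs because in2 [0, -9, 8, -1, 7]->[1]; new result 1.
  v5: re-runs because v3 0->1; new result 9.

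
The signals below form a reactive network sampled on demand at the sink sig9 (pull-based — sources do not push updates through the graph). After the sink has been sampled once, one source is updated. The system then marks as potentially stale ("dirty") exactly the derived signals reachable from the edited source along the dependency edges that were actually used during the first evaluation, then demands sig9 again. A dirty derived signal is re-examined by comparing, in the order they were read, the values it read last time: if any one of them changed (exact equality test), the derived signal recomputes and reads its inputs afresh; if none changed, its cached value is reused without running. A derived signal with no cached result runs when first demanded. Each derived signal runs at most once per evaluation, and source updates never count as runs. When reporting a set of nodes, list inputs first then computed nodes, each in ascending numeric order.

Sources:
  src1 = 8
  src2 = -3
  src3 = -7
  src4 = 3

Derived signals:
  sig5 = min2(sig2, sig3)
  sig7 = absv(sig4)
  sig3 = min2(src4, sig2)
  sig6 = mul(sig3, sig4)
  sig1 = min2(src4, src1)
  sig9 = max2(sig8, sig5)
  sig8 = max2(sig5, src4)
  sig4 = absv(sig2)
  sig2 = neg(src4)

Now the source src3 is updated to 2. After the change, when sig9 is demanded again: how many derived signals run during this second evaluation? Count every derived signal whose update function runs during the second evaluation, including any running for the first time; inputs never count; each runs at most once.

Run set: none (0 run).
The important point: nothing the output needs ever reads src3, so the edit is invisible to it.

Initial pass — values computed on the first demand:
  sig2 = neg(3) = -3
  sig3 = min2(3, -3) = -3
  sig5 = min2(-3, -3) = -3
  sig8 = max2(-3, 3) = 3
  sig9 = max2(3, -3) = 3

Second demand — change propagation:
  no demanded computation ever read src3, so the edit dirties nothing and nothing runs.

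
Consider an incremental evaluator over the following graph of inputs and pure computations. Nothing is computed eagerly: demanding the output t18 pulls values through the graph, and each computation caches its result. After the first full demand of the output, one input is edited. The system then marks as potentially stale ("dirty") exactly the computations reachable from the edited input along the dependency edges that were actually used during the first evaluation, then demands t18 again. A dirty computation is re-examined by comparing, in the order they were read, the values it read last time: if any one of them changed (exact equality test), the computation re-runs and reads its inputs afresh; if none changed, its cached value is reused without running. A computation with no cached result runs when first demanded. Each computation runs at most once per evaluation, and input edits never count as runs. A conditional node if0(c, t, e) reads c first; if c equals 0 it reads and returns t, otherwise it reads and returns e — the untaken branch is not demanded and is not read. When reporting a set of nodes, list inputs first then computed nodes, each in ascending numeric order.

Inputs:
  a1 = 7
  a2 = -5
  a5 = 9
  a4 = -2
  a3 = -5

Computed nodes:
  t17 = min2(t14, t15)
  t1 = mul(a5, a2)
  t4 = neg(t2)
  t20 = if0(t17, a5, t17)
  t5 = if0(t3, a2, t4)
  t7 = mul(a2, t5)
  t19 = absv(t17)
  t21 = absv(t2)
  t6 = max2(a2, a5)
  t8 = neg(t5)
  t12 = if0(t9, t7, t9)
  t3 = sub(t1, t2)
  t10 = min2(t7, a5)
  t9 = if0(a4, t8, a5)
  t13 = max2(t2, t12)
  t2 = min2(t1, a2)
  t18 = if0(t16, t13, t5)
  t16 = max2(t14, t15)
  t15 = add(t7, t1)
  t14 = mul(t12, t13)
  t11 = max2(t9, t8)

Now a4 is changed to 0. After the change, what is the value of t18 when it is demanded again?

t18 now evaluates to -5.
The important point: the flipped condition pulls in fresh nodes; t8 runs for the first time.

Initial pass — values computed on the first demand:
  t1 = mul(9, -5) = -45
  t2 = min2(-45, -5) = -45
  t3 = sub(-45, -45) = 0
  t5 = if0(t3=0 -> then branch a2) = -5
  t7 = mul(-5, -5) = 25
  t9 = if0(a4=-2 -> else branch a5) = 9
  t12 = if0(t9=9 -> else branch t9) = 9
  t13 = max2(-45, 9) = 9
  t14 = mul(9, 9) = 81
  t15 = add(25, -45) = -20
  t16 = max2(81, -20) = 81
  t18 = if0(t16=81 -> else branch t5) = -5

Second demand — change propagation:
  t8: newly demanded (no cache) — executes and yields 5.
  t9: re-runs because a4 -2->0; new result 5.
  t12: re-runs because t9 9->5; t9 9->5; new result 5.
  t13: re-runs because t12 9->5; new result 5.
  t14: re-runs because t12 9->5; t13 9->5; new result 25.
  t16: re-runs because t14 81->25; new result 25.
  t18: re-runs because t16 81->25; new result -5 (unchanged).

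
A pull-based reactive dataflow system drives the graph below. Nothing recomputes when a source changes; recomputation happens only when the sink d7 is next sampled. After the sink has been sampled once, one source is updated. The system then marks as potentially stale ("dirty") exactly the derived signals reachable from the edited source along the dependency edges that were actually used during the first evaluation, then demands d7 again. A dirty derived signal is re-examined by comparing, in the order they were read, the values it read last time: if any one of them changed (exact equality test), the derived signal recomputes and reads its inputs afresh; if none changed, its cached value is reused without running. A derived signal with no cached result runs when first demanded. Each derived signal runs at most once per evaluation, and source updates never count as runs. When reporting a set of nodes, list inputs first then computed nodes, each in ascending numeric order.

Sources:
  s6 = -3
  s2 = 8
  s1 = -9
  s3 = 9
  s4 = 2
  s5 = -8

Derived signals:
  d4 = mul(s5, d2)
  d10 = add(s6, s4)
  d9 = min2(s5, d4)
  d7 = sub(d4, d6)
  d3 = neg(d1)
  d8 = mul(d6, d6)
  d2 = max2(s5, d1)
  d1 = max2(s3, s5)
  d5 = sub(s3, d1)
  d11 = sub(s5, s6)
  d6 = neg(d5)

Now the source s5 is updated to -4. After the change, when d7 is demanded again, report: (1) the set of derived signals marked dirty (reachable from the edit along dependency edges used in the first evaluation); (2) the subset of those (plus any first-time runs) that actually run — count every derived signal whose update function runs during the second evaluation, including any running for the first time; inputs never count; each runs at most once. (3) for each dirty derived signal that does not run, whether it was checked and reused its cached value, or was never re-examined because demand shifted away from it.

First evaluation (everything demanded from the output):
  d1 = max2(9, -8) = 9
  d2 = max2(-8, 9) = 9
  d4 = mul(-8, 9) = -72
  d5 = sub(9, 9) = 0
  d6 = neg(0) = 0
  d7 = sub(-72, 0) = -72

Propagation after the edit:
  d1: runs — s5 -8->-4; result 9 (same value as before).
  d2: runs — s5 -8->-4; result 9 (same value as before).
  d4: runs — s5 -8->-4; result -36.
  d5: checked — values it read are unchanged (s3 unchanged, d1 unchanged); reused cached 0 without running.
  d6: checked — values it read are unchanged (d5 unchanged); reused cached 0 without running.
  d7: runs — d4 -72->-36; result -36.

Key observation: the cutoff stops propagation at d5 — its inputs' values are unchanged, so it reuses its cache.

Marked dirty: d1, d2, d4, d5, d6, d7.
Derived signals that run: d1, d2, d4, d7 — 4 in total.
Checked but reused from cache: d5, d6.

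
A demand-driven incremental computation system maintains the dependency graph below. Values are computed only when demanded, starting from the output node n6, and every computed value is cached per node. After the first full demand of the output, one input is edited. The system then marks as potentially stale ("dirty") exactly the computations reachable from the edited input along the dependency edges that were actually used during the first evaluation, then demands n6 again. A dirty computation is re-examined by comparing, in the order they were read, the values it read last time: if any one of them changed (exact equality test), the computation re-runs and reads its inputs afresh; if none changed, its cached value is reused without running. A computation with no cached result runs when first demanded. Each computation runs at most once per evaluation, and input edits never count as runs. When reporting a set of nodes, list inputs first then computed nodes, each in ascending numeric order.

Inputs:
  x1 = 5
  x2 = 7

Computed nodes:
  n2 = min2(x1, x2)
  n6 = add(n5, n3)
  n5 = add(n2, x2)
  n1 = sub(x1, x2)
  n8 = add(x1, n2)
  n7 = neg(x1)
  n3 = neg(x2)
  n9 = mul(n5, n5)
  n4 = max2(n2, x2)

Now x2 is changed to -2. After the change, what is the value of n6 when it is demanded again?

First evaluation (everything demanded from the output):
  n2 = min2(5, 7) = 5
  n3 = neg(7) = -7
  n5 = add(5, 7) = 12
  n6 = add(12, -7) = 5

Propagation after the edit:
  n2: runs — x2 7->-2; result -2.
  n3: runs — x2 7->-2; result 2.
  n5: runs — n2 5->-2; x2 7->-2; result -4.
  n6: runs — n5 12->-4; n3 -7->2; result -2.

New value of n6: -2.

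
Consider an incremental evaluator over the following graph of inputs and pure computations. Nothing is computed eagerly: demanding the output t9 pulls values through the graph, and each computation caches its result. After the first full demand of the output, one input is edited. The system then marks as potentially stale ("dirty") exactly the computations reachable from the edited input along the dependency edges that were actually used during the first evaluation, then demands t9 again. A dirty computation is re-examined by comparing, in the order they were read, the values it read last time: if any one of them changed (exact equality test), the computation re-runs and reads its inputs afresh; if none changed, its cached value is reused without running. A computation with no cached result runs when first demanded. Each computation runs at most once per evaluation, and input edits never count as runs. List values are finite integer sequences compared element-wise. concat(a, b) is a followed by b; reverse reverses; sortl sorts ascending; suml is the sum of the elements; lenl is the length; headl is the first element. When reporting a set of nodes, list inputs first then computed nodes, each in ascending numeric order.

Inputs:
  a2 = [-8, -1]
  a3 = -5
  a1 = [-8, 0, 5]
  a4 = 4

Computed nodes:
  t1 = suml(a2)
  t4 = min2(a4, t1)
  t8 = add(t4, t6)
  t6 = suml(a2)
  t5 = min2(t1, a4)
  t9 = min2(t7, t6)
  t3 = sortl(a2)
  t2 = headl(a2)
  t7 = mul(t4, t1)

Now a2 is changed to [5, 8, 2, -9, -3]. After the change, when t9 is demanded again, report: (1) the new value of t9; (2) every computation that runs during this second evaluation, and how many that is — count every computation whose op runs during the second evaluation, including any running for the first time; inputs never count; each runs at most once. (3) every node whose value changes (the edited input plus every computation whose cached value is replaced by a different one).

Initial pass — values computed on the first demand:
  t1 = suml([-8, -1]) = -9
  t4 = min2(4, -9) = -9
  t6 = suml([-8, -1]) = -9
  t7 = mul(-9, -9) = 81
  t9 = min2(81, -9) = -9

Second demand — change propagation:
  t1: re-runs because a2 [-8, -1]->[5, 8, 2, -9, -3]; new result 3.
  t4: re-runs because t1 -9->3; new result 3.
  t6: re-runs because a2 [-8, -1]->[5, 8, 2, -9, -3]; new result 3.
  t7: re-runs because t4 -9->3; t1 -9->3; new result 9.
  t9: re-runs because t7 81->9; t6 -9->3; new result 3.

t9 now evaluates to 3.
Run set: t1, t4, t6, t7, t9 (5 run).
Changed values: a2, t1, t4, t6, t7, t9.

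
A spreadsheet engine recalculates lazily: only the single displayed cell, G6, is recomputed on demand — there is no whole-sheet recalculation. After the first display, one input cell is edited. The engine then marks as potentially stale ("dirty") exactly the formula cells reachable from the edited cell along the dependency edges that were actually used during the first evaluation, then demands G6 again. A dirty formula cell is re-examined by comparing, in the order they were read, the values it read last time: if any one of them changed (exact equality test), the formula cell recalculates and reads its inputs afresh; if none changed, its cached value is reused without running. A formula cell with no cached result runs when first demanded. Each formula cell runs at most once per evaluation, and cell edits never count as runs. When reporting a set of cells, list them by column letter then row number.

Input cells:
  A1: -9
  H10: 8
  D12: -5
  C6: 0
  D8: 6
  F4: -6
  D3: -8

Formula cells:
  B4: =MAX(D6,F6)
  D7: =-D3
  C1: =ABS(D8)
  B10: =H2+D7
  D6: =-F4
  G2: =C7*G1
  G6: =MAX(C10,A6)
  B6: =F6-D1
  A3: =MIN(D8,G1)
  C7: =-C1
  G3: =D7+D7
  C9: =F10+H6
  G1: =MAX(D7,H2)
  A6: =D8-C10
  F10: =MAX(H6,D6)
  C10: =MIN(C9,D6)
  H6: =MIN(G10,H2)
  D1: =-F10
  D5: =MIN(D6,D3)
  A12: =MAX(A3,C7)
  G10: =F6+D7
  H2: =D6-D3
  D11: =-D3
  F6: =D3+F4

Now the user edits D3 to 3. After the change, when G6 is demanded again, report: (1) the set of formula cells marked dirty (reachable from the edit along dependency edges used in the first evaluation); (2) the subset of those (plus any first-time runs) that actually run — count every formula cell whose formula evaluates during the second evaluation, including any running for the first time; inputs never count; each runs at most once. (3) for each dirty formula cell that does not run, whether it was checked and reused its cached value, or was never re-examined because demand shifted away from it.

Marked dirty: A6, C9, C10, D7, F6, F10, G6, G10, H2, H6.
Formula cells that run: D7, F6, G10, H2, H6 — 5 in total.
Checked but reused from cache: A6, C9, C10, F10, G6.
Key observation: the cutoff stops propagation at F10 — its inputs' values are unchanged, so it reuses its cache.

First evaluation (everything demanded from the output):
  D6 = -(-6) = 6
  D7 = -(-8) = 8
  F6 = -8 + -6 = -14
  G10 = -14 + 8 = -6
  H2 = 6 - -8 = 14
  H6 = MIN(-6, 14) = -6
  F10 = MAX(-6, 6) = 6
  C9 = 6 + -6 = 0
  C10 = MIN(0, 6) = 0
  A6 = 6 - 0 = 6
  G6 = MAX(0, 6) = 6

Propagation after the edit:
  D7: runs — D3 -8->3; result -3.
  F6: runs — D3 -8->3; result -3.
  G10: runs — F6 -14->-3; D7 8->-3; result -6 (same value as before).
  H2: runs — D3 -8->3; result 3.
  H6: runs — H2 14->3; result -6 (same value as before).
  F10: checked — values it read are unchanged (H6 unchanged, D6 unchanged); reused cached 6 without running.
  C9: checked — values it read are unchanged (F10 unchanged, H6 unchanged); reused cached 0 without running.
  C10: checked — values it read are unchanged (C9 unchanged, D6 unchanged); reused cached 0 without running.
  A6: checked — values it read are unchanged (D8 unchanged, C10 unchanged); reused cached 6 without running.
  G6: checked — values it read are unchanged (C10 unchanged, A6 unchanged); reused cached 6 without running.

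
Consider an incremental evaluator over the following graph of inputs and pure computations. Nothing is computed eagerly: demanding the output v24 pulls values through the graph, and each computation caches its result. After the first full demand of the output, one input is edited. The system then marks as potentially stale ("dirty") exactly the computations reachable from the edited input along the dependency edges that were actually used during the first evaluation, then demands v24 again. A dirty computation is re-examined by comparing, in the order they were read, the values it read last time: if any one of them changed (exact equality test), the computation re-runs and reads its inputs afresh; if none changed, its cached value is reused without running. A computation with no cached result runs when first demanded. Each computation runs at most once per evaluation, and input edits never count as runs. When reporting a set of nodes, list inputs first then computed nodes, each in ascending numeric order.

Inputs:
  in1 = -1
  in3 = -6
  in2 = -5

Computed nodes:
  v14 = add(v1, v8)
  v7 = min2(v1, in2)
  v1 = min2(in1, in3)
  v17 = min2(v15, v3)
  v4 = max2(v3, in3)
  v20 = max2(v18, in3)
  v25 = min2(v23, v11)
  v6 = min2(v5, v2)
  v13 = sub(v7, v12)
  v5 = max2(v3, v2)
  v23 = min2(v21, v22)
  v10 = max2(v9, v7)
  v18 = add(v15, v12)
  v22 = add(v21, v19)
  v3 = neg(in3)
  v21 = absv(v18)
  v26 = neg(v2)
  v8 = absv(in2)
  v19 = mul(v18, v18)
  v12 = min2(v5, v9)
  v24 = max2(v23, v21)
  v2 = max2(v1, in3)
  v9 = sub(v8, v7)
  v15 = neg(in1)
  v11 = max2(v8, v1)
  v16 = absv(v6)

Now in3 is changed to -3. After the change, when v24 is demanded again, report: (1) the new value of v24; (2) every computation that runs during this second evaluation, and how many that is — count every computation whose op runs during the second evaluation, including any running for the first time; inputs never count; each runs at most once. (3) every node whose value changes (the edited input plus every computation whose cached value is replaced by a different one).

Initial pass — values computed on the first demand:
  v1 = min2(-1, -6) = -6
  v2 = max2(-6, -6) = -6
  v3 = neg(-6) = 6
  v5 = max2(6, -6) = 6
  v7 = min2(-6, -5) = -6
  v8 = absv(-5) = 5
  v9 = sub(5, -6) = 11
  v12 = min2(6, 11) = 6
  v15 = neg(-1) = 1
  v18 = add(1, 6) = 7
  v19 = mul(7, 7) = 49
  v21 = absv(7) = 7
  v22 = add(7, 49) = 56
  v23 = min2(7, 56) = 7
  v24 = max2(7, 7) = 7

Second demand — change propagation:
  v1: re-runs because in3 -6->-3; new result -3.
  v2: re-runs because v1 -6->-3; in3 -6->-3; new result -3.
  v3: re-runs because in3 -6->-3; new result 3.
  v5: re-runs because v3 6->3; v2 -6->-3; new result 3.
  v7: re-runs because v1 -6->-3; new result -5.
  v9: re-runs because v7 -6->-5; new result 10.
  v12: re-runs because v5 6->3; v9 11->10; new result 3.
  v18: re-runs because v12 6->3; new result 4.
  v19: re-runs because v18 7->4; v18 7->4; new result 16.
  v21: re-runs because v18 7->4; new result 4.
  v22: re-runs because v21 7->4; v19 49->16; new result 20.
  v23: re-runs because v21 7->4; v22 56->20; new result 4.
  v24: re-runs because v23 7->4; v21 7->4; new result 4.

v24 now evaluates to 4.
Run set: v1, v2, v3, v5, v7, v9, v12, v18, v19, v21, v22, v23, v24 (13 run).
Changed values: in3, v1, v2, v3, v5, v7, v9, v12, v18, v19, v21, v22, v23, v24.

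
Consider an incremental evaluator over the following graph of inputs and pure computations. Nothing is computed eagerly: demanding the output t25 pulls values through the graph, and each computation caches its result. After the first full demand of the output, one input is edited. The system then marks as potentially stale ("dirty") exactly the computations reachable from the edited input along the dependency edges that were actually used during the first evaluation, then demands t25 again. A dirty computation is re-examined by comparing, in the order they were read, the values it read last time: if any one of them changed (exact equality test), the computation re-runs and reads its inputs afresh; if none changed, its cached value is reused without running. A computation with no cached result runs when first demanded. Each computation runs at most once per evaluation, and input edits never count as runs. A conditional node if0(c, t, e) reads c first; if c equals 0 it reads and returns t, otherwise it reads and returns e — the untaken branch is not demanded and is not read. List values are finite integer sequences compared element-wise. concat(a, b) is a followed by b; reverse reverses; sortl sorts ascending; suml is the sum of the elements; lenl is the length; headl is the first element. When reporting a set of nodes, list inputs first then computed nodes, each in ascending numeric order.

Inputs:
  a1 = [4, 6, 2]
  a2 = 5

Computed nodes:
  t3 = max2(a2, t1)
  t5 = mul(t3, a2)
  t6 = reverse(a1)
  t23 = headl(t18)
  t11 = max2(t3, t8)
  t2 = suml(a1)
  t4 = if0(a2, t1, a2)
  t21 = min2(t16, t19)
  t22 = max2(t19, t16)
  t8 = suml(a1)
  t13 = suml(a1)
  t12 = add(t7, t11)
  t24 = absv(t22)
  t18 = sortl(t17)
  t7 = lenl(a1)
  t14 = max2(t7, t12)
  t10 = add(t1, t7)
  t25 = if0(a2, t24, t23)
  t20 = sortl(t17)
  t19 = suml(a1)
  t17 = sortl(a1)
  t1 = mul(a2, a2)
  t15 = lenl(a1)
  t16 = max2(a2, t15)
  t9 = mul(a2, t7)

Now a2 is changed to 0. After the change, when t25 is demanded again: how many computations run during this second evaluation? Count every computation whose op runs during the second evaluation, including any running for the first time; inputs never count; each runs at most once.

Initial pass — values computed on the first demand:
  t17 = sortl([4, 6, 2]) = [2, 4, 6]
  t18 = sortl([2, 4, 6]) = [2, 4, 6]
  t23 = headl([2, 4, 6]) = 2
  t25 = if0(a2=5 -> else branch t23) = 2

Second demand — change propagation:
  t15: newly demanded (no cache) — executes and yields 3.
  t16: newly demanded (no cache) — executes and yields 3.
  t19: newly demanded (no cache) — executes and yields 12.
  t22: newly demanded (no cache) — executes and yields 12.
  t24: newly demanded (no cache) — executes and yields 12.
  t25: re-runs because a2 5->0; new result 12.

The important point: the flipped condition pulls in fresh nodes; t15, t16, t19, t22, t24 run for the first time.

Run set: t15, t16, t19, t22, t24, t25 (6 run).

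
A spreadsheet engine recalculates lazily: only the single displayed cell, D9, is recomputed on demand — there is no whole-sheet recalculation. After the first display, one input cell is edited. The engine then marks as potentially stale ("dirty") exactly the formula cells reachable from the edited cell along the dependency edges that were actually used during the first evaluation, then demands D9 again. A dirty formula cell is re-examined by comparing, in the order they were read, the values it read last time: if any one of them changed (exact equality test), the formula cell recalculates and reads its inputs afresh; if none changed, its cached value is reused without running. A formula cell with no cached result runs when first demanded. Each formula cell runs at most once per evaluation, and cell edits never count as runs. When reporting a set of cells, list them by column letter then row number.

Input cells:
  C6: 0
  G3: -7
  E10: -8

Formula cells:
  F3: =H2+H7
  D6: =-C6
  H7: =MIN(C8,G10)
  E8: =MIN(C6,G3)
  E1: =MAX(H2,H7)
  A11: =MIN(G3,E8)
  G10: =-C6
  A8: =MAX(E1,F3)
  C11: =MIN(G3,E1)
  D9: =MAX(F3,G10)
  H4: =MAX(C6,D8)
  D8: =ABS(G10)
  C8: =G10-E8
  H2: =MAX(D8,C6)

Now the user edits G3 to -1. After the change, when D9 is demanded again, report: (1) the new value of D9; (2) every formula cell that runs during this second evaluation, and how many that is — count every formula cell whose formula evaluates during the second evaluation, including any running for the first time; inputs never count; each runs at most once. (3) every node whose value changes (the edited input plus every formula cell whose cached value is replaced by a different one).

New value of D9: 0.
Formula cells that run: C8, E8, H7 — 3 in total.
Values that change: C8, E8, G3.
Key observation: the change is absorbed at H7 — it re-runs but produces the same value, and the output's value is unchanged.

First evaluation (everything demanded from the output):
  E8 = MIN(0, -7) = -7
  G10 = -(0) = 0
  C8 = 0 - -7 = 7
  D8 = ABS(0) = 0
  H2 = MAX(0, 0) = 0
  H7 = MIN(7, 0) = 0
  F3 = 0 + 0 = 0
  D9 = MAX(0, 0) = 0

Propagation after the edit:
  E8: runs — G3 -7->-1; result -1.
  C8: runs — E8 -7->-1; result 1.
  H7: runs — C8 7->1; result 0 (same value as before).
  F3: checked — values it read are unchanged (H2 unchanged, H7 unchanged); reused cached 0 without running.
  D9: checked — values it read are unchanged (F3 unchanged, G10 unchanged); reused cached 0 without running.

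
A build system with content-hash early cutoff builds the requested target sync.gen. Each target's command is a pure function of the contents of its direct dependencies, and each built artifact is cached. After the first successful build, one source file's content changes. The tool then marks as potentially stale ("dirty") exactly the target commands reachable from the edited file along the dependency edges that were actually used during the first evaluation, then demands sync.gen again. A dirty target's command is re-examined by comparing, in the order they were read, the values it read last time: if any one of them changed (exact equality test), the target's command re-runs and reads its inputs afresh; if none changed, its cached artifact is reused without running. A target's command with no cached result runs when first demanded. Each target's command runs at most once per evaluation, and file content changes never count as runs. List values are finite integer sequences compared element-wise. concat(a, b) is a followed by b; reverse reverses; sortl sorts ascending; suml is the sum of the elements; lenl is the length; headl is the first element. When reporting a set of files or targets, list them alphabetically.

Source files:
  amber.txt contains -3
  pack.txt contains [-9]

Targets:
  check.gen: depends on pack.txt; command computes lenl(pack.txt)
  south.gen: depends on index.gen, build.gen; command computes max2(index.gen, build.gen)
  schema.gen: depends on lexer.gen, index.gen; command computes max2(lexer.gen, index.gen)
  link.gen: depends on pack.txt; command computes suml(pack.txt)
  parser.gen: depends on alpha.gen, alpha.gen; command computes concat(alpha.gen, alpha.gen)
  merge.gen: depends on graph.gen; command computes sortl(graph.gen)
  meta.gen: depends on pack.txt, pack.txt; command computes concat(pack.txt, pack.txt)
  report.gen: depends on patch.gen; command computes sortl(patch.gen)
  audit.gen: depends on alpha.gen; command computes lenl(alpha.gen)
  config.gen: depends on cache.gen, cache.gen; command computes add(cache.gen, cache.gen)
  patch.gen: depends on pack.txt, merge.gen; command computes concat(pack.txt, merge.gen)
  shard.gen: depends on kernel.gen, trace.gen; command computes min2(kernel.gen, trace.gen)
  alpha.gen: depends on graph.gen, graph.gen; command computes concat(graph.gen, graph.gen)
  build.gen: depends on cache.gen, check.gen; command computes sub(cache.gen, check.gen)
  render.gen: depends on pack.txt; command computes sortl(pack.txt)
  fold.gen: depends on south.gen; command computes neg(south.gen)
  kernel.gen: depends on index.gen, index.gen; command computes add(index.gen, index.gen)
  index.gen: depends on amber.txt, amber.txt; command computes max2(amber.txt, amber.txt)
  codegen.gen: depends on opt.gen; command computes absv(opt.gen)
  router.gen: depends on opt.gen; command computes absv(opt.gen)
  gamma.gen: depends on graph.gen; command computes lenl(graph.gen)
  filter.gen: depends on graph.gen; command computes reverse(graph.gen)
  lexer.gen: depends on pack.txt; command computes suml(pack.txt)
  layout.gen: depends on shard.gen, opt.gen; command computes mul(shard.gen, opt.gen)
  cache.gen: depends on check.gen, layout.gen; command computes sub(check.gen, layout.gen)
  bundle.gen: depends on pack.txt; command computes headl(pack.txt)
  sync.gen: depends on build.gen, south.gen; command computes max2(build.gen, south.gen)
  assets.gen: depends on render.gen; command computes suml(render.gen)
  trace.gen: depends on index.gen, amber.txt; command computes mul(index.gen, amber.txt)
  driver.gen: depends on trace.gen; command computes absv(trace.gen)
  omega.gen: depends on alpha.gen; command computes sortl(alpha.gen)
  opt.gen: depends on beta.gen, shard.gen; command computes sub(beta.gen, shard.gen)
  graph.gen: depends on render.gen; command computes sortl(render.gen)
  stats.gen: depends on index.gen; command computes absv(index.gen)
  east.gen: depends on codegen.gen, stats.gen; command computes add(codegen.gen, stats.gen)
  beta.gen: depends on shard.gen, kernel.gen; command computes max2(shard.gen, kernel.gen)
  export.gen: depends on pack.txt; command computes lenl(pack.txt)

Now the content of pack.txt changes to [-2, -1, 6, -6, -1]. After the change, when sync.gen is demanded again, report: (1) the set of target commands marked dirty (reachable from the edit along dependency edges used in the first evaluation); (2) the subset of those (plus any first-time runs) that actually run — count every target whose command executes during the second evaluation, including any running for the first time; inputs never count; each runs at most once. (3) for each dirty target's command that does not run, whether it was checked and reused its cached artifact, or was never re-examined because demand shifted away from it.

Marked dirty: build.gen, cache.gen, check.gen, south.gen, sync.gen.
Target commands that run: build.gen, cache.gen, check.gen — 3 in total.
Checked but reused from cache: south.gen, sync.gen.
Key observation: the change is absorbed at build.gen — it re-runs but produces the same value, and the output's value is unchanged.

First evaluation (everything demanded from the output):
  check.gen = lenl([-9]) = 1
  index.gen = max2(-3, -3) = -3
  kernel.gen = add(-3, -3) = -6
  trace.gen = mul(-3, -3) = 9
  shard.gen = min2(-6, 9) = -6
  beta.gen = max2(-6, -6) = -6
  opt.gen = sub(-6, -6) = 0
  layout.gen = mul(-6, 0) = 0
  cache.gen = sub(1, 0) = 1
  build.gen = sub(1, 1) = 0
  south.gen = max2(-3, 0) = 0
  sync.gen = max2(0, 0) = 0

Propagation after the edit:
  check.gen: runs — pack.txt [-9]->[-2, -1, 6, -6, -1]; result 5.
  cache.gen: runs — check.gen 1->5; result 5.
  build.gen: runs — cache.gen 1->5; check.gen 1->5; result 0 (same value as before).
  south.gen: checked — values it read are unchanged (index.gen unchanged, build.gen unchanged); reused cached 0 without running.
  sync.gen: checked — values it read are unchanged (build.gen unchanged, south.gen unchanged); reused cached 0 without running.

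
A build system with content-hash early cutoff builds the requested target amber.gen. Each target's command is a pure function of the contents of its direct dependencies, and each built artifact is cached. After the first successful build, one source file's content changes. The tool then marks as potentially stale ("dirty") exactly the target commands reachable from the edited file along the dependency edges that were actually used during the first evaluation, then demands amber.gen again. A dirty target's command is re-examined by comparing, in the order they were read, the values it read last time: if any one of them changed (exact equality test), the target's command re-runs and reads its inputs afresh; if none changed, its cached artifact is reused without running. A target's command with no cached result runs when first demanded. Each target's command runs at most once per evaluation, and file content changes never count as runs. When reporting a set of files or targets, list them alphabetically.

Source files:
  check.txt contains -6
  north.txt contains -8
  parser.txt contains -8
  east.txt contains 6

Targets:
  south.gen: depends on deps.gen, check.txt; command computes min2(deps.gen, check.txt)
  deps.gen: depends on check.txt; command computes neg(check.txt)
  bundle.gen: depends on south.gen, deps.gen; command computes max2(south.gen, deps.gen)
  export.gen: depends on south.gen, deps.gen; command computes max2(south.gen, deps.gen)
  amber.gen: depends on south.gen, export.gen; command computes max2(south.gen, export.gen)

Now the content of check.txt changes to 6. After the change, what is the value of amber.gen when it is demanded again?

New value of amber.gen: -6.

First evaluation (everything demanded from the output):
  deps.gen = neg(-6) = 6
  south.gen = min2(6, -6) = -6
  export.gen = max2(-6, 6) = 6
  amber.gen = max2(-6, 6) = 6

Propagation after the edit:
  deps.gen: runs — check.txt -6->6; result -6.
  south.gen: runs — deps.gen 6->-6; check.txt -6->6; result -6 (same value as before).
  export.gen: runs — deps.gen 6->-6; result -6.
  amber.gen: runs — export.gen 6->-6; result -6.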